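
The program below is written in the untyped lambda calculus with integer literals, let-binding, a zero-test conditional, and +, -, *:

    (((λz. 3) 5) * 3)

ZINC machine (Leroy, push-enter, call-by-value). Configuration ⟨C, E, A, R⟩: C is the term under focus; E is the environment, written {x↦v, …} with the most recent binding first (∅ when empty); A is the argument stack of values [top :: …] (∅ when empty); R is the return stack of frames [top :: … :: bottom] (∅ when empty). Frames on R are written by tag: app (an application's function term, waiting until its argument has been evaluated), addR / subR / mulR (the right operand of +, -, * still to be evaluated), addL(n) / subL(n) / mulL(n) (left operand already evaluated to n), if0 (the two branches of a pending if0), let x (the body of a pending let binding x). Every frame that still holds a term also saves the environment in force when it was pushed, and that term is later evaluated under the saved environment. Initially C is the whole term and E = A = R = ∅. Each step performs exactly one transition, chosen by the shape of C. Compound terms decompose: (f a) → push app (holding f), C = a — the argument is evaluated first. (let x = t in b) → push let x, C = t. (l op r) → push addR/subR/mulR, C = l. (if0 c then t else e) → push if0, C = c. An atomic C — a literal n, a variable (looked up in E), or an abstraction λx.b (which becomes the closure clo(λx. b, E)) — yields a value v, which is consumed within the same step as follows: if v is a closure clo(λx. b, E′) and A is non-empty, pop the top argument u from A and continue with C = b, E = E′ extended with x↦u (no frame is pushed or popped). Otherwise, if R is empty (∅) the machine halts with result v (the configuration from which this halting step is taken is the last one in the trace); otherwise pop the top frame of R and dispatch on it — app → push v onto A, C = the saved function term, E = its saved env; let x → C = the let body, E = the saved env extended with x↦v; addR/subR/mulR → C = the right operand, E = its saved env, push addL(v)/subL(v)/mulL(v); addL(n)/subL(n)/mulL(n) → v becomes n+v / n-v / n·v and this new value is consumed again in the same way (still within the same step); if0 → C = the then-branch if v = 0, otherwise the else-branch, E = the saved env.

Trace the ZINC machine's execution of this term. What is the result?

[0] <C=(((λz. 3) 5) * 3), E=∅, A=∅, R=∅>
[1] <C=((λz. 3) 5), E=∅, A=∅, R=[mulR]>
[2] <C=5, E=∅, A=∅, R=[app :: mulR]>
[3] <C=(λz. 3), E=∅, A=[5], R=[mulR]>
[4] <C=3, E={z↦5}, A=∅, R=[mulR]>
[5] <C=3, E=∅, A=∅, R=[mulL(3)]>
→ final value 9

Answer: 9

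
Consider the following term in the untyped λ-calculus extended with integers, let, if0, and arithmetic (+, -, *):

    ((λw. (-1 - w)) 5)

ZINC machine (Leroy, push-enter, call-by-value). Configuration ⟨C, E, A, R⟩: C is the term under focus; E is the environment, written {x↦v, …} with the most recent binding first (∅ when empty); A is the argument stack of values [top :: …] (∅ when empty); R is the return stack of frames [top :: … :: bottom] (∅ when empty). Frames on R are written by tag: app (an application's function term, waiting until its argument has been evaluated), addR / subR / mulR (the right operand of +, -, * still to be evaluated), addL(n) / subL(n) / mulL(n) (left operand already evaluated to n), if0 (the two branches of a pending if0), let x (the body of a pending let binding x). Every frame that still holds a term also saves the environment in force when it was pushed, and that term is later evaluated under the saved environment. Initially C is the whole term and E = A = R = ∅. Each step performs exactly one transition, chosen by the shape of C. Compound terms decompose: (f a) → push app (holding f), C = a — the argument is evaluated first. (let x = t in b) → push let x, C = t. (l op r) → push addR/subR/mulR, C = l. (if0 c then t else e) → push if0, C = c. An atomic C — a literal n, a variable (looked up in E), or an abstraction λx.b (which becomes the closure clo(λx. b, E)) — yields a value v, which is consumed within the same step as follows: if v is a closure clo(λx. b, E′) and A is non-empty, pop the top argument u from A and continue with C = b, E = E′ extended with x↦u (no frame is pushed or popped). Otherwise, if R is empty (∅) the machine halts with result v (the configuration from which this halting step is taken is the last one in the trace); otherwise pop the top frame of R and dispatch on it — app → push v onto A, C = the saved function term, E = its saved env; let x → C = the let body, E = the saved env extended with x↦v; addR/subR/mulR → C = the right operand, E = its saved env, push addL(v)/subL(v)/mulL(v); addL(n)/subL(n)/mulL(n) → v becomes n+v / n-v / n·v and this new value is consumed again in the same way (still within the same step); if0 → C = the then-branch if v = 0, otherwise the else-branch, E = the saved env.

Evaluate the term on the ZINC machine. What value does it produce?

Answer: -6

Execution trace:
0. ⟨C=((λw. (-1 - w)) 5); E=∅; A=∅; R=∅⟩
1. ⟨C=5; E=∅; A=∅; R=[app]⟩
2. ⟨C=(λw. (-1 - w)); E=∅; A=[5]; R=∅⟩
3. ⟨C=(-1 - w); E={w↦5}; A=∅; R=∅⟩
4. ⟨C=-1; E={w↦5}; A=∅; R=[subR]⟩
5. ⟨C=w; E={w↦5}; A=∅; R=[subL(-1)]⟩
→ final value -6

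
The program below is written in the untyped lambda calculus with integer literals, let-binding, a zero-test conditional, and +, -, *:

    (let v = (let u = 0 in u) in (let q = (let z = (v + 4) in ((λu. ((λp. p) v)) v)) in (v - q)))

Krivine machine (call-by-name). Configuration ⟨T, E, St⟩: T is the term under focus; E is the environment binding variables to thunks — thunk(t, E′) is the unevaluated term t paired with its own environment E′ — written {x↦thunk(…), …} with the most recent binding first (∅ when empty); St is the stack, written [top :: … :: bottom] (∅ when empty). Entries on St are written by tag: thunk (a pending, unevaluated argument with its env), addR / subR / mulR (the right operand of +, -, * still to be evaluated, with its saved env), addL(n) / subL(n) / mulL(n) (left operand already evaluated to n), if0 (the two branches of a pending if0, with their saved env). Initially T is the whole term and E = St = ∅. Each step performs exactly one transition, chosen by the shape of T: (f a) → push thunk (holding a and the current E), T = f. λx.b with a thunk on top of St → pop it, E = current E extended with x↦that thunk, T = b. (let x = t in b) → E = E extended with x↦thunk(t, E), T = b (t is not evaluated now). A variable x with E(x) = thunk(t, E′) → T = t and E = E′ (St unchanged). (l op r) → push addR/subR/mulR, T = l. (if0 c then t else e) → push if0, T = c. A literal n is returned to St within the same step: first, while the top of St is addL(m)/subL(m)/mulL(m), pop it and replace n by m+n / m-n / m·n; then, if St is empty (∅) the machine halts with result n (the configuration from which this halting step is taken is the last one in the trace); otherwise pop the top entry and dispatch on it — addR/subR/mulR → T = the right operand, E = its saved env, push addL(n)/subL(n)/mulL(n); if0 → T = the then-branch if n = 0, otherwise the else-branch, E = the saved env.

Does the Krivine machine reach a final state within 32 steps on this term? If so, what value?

Answer: 0

Machine steps:
t=0: [T=(let v = (let u = 0 in u) in (let q = (let z = (v + 4) in ((λu. ((λp. p) v)) v)) in (v - q))) | E=∅ | St=∅]
t=1: [T=(let q = (let z = (v + 4) in ((λu. ((λp. p) v)) v)) in (v - q)) | E={v↦thunk((let u = 0 in u), ∅)} | St=∅]
t=2: [T=(v - q) | E={q↦thunk((let z = (v + 4) in ((λu. ((λp. p) v)) v)), {v↦thunk((let u = 0 in u), ∅)}), v↦thunk((let u = 0 in u), ∅)} | St=∅]
t=3: [T=v | E={q↦thunk((let z = (v + 4) in ((λu. ((λp. p) v)) v)), {v↦thunk((let u = 0 in u), ∅)}), v↦thunk((let u = 0 in u), ∅)} | St=[subR]]
t=4: [T=(let u = 0 in u) | E=∅ | St=[subR]]
t=5: [T=u | E={u↦thunk(0, ∅)} | St=[subR]]
t=6: [T=0 | E=∅ | St=[subR]]
t=7: [T=q | E={q↦thunk((let z = (v + 4) in ((λu. ((λp. p) v)) v)), {v↦thunk((let u = 0 in u), ∅)}), v↦thunk((let u = 0 in u), ∅)} | St=[subL(0)]]
t=8: [T=(let z = (v + 4) in ((λu. ((λp. p) v)) v)) | E={v↦thunk((let u = 0 in u), ∅)} | St=[subL(0)]]
t=9: [T=((λu. ((λp. p) v)) v) | E={z↦thunk((v + 4), {v↦thunk((let u = 0 in u), ∅)}), v↦thunk((let u = 0 in u), ∅)} | St=[subL(0)]]
t=10: [T=(λu. ((λp. p) v)) | E={z↦thunk((v + 4), {v↦thunk((let u = 0 in u), ∅)}), v↦thunk((let u = 0 in u), ∅)} | St=[thunk :: subL(0)]]
t=11: [T=((λp. p) v) | E={u↦thunk(v, {z↦thunk((v + 4), {v↦thunk((let u = 0 in u), ∅)}), v↦thunk((let u = 0 in u), ∅)}), z↦thunk((v + 4), {v↦thunk((let u = 0 in u), ∅)}), v↦thunk((let u = 0 in u), ∅)} | St=[subL(0)]]
t=12: [T=(λp. p) | E={u↦thunk(v, {z↦thunk((v + 4), {v↦thunk((let u = 0 in u), ∅)}), v↦thunk((let u = 0 in u), ∅)}), z↦thunk((v + 4), {v↦thunk((let u = 0 in u), ∅)}), v↦thunk((let u = 0 in u), ∅)} | St=[thunk :: subL(0)]]
t=13: [T=p | E={p↦thunk(v, {u↦thunk(v, {z↦thunk((v + 4), {v↦thunk((let u = 0 in u), ∅)}), v↦thunk((let u = 0 in u), ∅)}), z↦thunk((v + 4), {v↦thunk((let u = 0 in u), ∅)}), v↦thunk((let u = 0 in u), ∅)}), u↦thunk(v, {z↦thunk((v + 4), {v↦thunk((let u = 0 in u), ∅)}), v↦thunk((let u = 0 in u), ∅)}), z↦thunk((v + 4), {v↦thunk((let u = 0 in u), ∅)}), v↦thunk((let u = 0 in u), ∅)} | St=[subL(0)]]
t=14: [T=v | E={u↦thunk(v, {z↦thunk((v + 4), {v↦thunk((let u = 0 in u), ∅)}), v↦thunk((let u = 0 in u), ∅)}), z↦thunk((v + 4), {v↦thunk((let u = 0 in u), ∅)}), v↦thunk((let u = 0 in u), ∅)} | St=[subL(0)]]
t=15: [T=(let u = 0 in u) | E=∅ | St=[subL(0)]]
t=16: [T=u | E={u↦thunk(0, ∅)} | St=[subL(0)]]
t=17: [T=0 | E=∅ | St=[subL(0)]]
→ final value 0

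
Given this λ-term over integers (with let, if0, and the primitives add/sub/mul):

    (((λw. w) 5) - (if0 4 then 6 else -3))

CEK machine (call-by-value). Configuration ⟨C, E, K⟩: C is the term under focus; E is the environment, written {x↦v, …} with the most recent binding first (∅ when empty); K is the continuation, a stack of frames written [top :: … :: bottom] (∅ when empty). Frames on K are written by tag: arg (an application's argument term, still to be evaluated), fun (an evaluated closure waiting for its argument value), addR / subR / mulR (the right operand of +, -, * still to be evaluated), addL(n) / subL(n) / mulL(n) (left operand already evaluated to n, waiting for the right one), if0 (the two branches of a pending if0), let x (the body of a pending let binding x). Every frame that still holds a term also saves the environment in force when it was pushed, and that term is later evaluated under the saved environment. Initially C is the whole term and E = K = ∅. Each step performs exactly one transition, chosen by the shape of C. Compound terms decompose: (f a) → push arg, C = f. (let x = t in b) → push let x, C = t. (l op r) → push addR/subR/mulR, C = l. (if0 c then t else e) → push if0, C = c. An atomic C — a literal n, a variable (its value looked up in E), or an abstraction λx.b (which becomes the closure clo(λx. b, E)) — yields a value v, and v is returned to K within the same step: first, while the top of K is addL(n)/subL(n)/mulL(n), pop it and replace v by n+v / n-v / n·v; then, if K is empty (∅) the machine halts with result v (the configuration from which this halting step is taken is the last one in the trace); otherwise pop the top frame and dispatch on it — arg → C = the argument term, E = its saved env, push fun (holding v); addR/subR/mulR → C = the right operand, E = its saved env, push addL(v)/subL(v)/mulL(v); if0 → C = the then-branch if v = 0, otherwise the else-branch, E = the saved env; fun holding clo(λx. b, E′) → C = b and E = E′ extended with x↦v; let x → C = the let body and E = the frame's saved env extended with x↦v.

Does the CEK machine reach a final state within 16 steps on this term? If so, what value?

[0] [C=(((λw. w) 5) - (if0 4 then 6 else -3)) | E=∅ | K=∅]
[1] [C=((λw. w) 5) | E=∅ | K=[subR]]
[2] [C=(λw. w) | E=∅ | K=[arg :: subR]]
[3] [C=5 | E=∅ | K=[fun :: subR]]
[4] [C=w | E={w↦5} | K=[subR]]
[5] [C=(if0 4 then 6 else -3) | E=∅ | K=[subL(5)]]
[6] [C=4 | E=∅ | K=[if0 :: subL(5)]]
[7] [C=-3 | E=∅ | K=[subL(5)]]
→ final value 8

Answer: 8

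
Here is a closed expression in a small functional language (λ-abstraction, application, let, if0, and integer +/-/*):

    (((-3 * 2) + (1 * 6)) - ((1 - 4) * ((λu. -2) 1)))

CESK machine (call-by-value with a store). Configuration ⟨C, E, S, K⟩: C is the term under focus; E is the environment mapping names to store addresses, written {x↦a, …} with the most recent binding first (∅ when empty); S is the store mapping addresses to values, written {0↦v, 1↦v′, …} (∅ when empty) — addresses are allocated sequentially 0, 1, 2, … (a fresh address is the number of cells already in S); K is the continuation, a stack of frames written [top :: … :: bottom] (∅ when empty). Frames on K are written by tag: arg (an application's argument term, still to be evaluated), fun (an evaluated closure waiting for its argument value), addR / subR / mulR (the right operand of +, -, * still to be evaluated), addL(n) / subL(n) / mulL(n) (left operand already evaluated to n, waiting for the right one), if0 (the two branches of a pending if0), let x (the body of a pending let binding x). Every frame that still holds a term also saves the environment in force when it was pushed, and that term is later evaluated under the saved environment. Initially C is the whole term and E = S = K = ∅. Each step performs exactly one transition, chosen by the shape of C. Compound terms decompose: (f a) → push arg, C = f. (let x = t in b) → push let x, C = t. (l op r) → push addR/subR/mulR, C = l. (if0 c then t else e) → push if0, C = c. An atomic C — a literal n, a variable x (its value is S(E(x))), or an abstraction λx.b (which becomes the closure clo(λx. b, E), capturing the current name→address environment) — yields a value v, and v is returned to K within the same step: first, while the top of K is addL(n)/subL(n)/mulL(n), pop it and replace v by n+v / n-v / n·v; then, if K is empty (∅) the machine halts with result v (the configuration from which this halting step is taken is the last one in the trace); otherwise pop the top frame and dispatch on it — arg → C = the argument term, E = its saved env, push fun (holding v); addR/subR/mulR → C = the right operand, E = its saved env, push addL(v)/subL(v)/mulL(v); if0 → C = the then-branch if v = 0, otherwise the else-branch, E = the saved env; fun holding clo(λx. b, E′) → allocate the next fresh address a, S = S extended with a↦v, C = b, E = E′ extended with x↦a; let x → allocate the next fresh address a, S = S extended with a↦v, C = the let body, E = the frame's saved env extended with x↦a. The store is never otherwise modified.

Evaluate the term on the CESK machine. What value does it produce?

Answer: -6

Machine steps:
t=0: ⟨C=(((-3 * 2) + (1 * 6)) - ((1 - 4) * ((λu. -2) 1))); E=∅; S=∅; K=∅⟩
t=1: ⟨C=((-3 * 2) + (1 * 6)); E=∅; S=∅; K=[subR]⟩
t=2: ⟨C=(-3 * 2); E=∅; S=∅; K=[addR :: subR]⟩
t=3: ⟨C=-3; E=∅; S=∅; K=[mulR :: addR :: subR]⟩
t=4: ⟨C=2; E=∅; S=∅; K=[mulL(-3) :: addR :: subR]⟩
t=5: ⟨C=(1 * 6); E=∅; S=∅; K=[addL(-6) :: subR]⟩
t=6: ⟨C=1; E=∅; S=∅; K=[mulR :: addL(-6) :: subR]⟩
t=7: ⟨C=6; E=∅; S=∅; K=[mulL(1) :: addL(-6) :: subR]⟩
t=8: ⟨C=((1 - 4) * ((λu. -2) 1)); E=∅; S=∅; K=[subL(0)]⟩
t=9: ⟨C=(1 - 4); E=∅; S=∅; K=[mulR :: subL(0)]⟩
t=10: ⟨C=1; E=∅; S=∅; K=[subR :: mulR :: subL(0)]⟩
t=11: ⟨C=4; E=∅; S=∅; K=[subL(1) :: mulR :: subL(0)]⟩
t=12: ⟨C=((λu. -2) 1); E=∅; S=∅; K=[mulL(-3) :: subL(0)]⟩
t=13: ⟨C=(λu. -2); E=∅; S=∅; K=[arg :: mulL(-3) :: subL(0)]⟩
t=14: ⟨C=1; E=∅; S=∅; K=[fun :: mulL(-3) :: subL(0)]⟩
t=15: ⟨C=-2; E={u↦0}; S={0↦1}; K=[mulL(-3) :: subL(0)]⟩
→ final value -6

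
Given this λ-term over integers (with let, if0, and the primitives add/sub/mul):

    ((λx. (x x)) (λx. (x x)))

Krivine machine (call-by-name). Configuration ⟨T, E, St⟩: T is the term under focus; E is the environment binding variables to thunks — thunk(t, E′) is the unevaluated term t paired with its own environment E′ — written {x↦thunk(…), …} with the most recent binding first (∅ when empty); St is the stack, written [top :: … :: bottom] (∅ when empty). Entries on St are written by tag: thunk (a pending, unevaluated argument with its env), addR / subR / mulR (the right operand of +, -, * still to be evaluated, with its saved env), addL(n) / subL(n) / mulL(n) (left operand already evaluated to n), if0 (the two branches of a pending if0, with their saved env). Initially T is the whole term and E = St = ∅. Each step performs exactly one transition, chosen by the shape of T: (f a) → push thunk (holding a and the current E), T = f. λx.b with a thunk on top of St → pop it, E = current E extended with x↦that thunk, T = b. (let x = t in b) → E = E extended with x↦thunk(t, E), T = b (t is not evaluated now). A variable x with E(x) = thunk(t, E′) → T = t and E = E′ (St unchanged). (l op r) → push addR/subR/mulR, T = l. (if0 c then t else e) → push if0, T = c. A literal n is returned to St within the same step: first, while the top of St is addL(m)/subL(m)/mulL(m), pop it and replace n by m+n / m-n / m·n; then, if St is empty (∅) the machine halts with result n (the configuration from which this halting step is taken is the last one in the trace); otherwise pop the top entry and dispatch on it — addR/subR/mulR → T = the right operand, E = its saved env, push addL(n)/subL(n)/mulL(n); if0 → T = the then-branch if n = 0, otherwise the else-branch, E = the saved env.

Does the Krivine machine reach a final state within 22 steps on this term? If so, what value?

t=0: ⟨T=((λx. (x x)) (λx. (x x))); E=∅; St=∅⟩
t=1: ⟨T=(λx. (x x)); E=∅; St=[thunk]⟩
t=2: ⟨T=(x x); E={x↦thunk((λx. (x x)), ∅)}; St=∅⟩
t=3: ⟨T=x; E={x↦thunk((λx. (x x)), ∅)}; St=[thunk]⟩
t=4: ⟨T=(λx. (x x)); E=∅; St=[thunk]⟩
t=5: ⟨T=(x x); E={x↦thunk(x, {x↦thunk((λx. (x x)), ∅)})}; St=∅⟩
t=6: ⟨T=x; E={x↦thunk(x, {x↦thunk((λx. (x x)), ∅)})}; St=[thunk]⟩
t=7: ⟨T=x; E={x↦thunk((λx. (x x)), ∅)}; St=[thunk]⟩
t=8: ⟨T=(λx. (x x)); E=∅; St=[thunk]⟩
t=9: ⟨T=(x x); E={x↦thunk(x, {x↦thunk(x, {x↦thunk((λx. (x x)), ∅)})})}; St=∅⟩
t=10: ⟨T=x; E={x↦thunk(x, {x↦thunk(x, {x↦thunk((λx. (x x)), ∅)})})}; St=[thunk]⟩
t=11: ⟨T=x; E={x↦thunk(x, {x↦thunk((λx. (x x)), ∅)})}; St=[thunk]⟩
t=12: ⟨T=x; E={x↦thunk((λx. (x x)), ∅)}; St=[thunk]⟩
t=13: ⟨T=(λx. (x x)); E=∅; St=[thunk]⟩
t=14: ⟨T=(x x); E={x↦thunk(x, {x↦thunk(x, {x↦thunk(x, {x↦thunk((λx. (x x)), ∅)})})})}; St=∅⟩
t=15: ⟨T=x; E={x↦thunk(x, {x↦thunk(x, {x↦thunk(x, {x↦thunk((λx. (x x)), ∅)})})})}; St=[thunk]⟩
t=16: ⟨T=x; E={x↦thunk(x, {x↦thunk(x, {x↦thunk((λx. (x x)), ∅)})})}; St=[thunk]⟩
t=17: ⟨T=x; E={x↦thunk(x, {x↦thunk((λx. (x x)), ∅)})}; St=[thunk]⟩
t=18: ⟨T=x; E={x↦thunk((λx. (x x)), ∅)}; St=[thunk]⟩
t=19: ⟨T=(λx. (x x)); E=∅; St=[thunk]⟩
t=20: ⟨T=(x x); E={x↦thunk(x, {x↦thunk(x, {x↦thunk(x, {x↦thunk(x, {x↦thunk((λx. (x x)), ∅)})})})})}; St=∅⟩
t=21: ⟨T=x; E={x↦thunk(x, {x↦thunk(x, {x↦thunk(x, {x↦thunk(x, {x↦thunk((λx. (x x)), ∅)})})})})}; St=[thunk]⟩
t=22: ⟨T=x; E={x↦thunk(x, {x↦thunk(x, {x↦thunk(x, {x↦thunk((λx. (x x)), ∅)})})})}; St=[thunk]⟩
→ 22 transitions taken and the configuration is still not final: no result within 22 steps

Answer: DIVERGES (no final state within 22 steps)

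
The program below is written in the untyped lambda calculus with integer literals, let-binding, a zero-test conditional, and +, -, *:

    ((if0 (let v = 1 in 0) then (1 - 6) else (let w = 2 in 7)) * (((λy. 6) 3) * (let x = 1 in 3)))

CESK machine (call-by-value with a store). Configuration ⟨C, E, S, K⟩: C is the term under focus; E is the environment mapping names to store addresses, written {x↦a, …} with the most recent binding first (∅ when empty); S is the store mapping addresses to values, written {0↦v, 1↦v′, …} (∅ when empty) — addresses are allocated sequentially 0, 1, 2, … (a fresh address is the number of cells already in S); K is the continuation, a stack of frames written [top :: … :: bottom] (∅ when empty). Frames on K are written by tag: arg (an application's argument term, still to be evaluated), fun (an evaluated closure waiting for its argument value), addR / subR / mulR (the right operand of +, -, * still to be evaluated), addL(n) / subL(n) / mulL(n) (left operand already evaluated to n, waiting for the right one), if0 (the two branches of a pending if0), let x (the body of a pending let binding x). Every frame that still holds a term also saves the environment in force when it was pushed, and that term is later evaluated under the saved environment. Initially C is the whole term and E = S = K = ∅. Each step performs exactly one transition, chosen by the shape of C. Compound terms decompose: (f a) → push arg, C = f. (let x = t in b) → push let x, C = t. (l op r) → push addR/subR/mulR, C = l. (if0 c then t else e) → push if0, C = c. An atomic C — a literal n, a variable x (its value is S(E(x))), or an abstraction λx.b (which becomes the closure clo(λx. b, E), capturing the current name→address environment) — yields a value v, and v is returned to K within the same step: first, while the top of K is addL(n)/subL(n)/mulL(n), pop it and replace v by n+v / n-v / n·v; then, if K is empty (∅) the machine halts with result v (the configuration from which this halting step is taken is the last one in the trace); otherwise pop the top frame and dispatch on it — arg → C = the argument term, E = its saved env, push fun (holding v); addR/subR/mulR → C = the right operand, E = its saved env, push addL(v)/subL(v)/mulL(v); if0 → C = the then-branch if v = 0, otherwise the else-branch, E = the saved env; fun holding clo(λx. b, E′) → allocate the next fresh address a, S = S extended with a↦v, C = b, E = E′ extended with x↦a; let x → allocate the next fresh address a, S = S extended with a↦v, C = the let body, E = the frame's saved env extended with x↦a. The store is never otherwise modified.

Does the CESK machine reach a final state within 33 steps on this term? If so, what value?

Answer: -90

Machine steps:
t=0: ⟨C=((if0 (let v = 1 in 0) then (1 - 6) else (let w = 2 in 7)) * (((λy. 6) 3) * (let x = 1 in 3))); E=∅; S=∅; K=∅⟩
t=1: ⟨C=(if0 (let v = 1 in 0) then (1 - 6) else (let w = 2 in 7)); E=∅; S=∅; K=[mulR]⟩
t=2: ⟨C=(let v = 1 in 0); E=∅; S=∅; K=[if0 :: mulR]⟩
t=3: ⟨C=1; E=∅; S=∅; K=[let v :: if0 :: mulR]⟩
t=4: ⟨C=0; E={v↦0}; S={0↦1}; K=[if0 :: mulR]⟩
t=5: ⟨C=(1 - 6); E=∅; S={0↦1}; K=[mulR]⟩
t=6: ⟨C=1; E=∅; S={0↦1}; K=[subR :: mulR]⟩
t=7: ⟨C=6; E=∅; S={0↦1}; K=[subL(1) :: mulR]⟩
t=8: ⟨C=(((λy. 6) 3) * (let x = 1 in 3)); E=∅; S={0↦1}; K=[mulL(-5)]⟩
t=9: ⟨C=((λy. 6) 3); E=∅; S={0↦1}; K=[mulR :: mulL(-5)]⟩
t=10: ⟨C=(λy. 6); E=∅; S={0↦1}; K=[arg :: mulR :: mulL(-5)]⟩
t=11: ⟨C=3; E=∅; S={0↦1}; K=[fun :: mulR :: mulL(-5)]⟩
t=12: ⟨C=6; E={y↦1}; S={0↦1, 1↦3}; K=[mulR :: mulL(-5)]⟩
t=13: ⟨C=(let x = 1 in 3); E=∅; S={0↦1, 1↦3}; K=[mulL(6) :: mulL(-5)]⟩
t=14: ⟨C=1; E=∅; S={0↦1, 1↦3}; K=[let x :: mulL(6) :: mulL(-5)]⟩
t=15: ⟨C=3; E={x↦2}; S={0↦1, 1↦3, 2↦1}; K=[mulL(6) :: mulL(-5)]⟩
→ final value -90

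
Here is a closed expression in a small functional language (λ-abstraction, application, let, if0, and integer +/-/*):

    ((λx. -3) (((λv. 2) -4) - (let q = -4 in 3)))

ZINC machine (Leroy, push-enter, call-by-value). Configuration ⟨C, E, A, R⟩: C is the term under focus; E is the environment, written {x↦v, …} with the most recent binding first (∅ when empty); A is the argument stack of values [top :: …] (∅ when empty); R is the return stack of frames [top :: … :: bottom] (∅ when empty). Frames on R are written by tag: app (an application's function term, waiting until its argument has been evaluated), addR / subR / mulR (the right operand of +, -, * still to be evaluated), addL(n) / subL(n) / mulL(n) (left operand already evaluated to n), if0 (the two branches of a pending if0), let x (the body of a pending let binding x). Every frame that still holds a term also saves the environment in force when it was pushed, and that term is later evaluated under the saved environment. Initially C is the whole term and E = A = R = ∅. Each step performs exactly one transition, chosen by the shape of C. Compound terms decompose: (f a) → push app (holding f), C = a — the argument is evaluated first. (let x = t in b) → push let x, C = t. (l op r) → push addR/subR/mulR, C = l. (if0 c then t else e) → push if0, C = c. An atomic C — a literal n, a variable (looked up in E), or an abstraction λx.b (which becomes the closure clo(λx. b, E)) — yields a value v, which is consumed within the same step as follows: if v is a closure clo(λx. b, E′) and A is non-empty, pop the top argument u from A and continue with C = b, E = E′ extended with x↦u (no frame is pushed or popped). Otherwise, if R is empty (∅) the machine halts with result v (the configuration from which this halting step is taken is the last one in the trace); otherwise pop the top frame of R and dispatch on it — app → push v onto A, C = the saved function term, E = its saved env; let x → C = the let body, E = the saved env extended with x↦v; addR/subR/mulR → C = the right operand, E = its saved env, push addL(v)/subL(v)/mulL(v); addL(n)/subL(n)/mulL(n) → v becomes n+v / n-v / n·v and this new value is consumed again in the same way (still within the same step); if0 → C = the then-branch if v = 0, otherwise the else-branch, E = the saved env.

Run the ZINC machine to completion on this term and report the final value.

Answer: -3

Machine steps:
[0] [C=((λx. -3) (((λv. 2) -4) - (let q = -4 in 3))) | E=∅ | A=∅ | R=∅]
[1] [C=(((λv. 2) -4) - (let q = -4 in 3)) | E=∅ | A=∅ | R=[app]]
[2] [C=((λv. 2) -4) | E=∅ | A=∅ | R=[subR :: app]]
[3] [C=-4 | E=∅ | A=∅ | R=[app :: subR :: app]]
[4] [C=(λv. 2) | E=∅ | A=[-4] | R=[subR :: app]]
[5] [C=2 | E={v↦-4} | A=∅ | R=[subR :: app]]
[6] [C=(let q = -4 in 3) | E=∅ | A=∅ | R=[subL(2) :: app]]
[7] [C=-4 | E=∅ | A=∅ | R=[let q :: subL(2) :: app]]
[8] [C=3 | E={q↦-4} | A=∅ | R=[subL(2) :: app]]
[9] [C=(λx. -3) | E=∅ | A=[-1] | R=∅]
[10] [C=-3 | E={x↦-1} | A=∅ | R=∅]
→ final value -3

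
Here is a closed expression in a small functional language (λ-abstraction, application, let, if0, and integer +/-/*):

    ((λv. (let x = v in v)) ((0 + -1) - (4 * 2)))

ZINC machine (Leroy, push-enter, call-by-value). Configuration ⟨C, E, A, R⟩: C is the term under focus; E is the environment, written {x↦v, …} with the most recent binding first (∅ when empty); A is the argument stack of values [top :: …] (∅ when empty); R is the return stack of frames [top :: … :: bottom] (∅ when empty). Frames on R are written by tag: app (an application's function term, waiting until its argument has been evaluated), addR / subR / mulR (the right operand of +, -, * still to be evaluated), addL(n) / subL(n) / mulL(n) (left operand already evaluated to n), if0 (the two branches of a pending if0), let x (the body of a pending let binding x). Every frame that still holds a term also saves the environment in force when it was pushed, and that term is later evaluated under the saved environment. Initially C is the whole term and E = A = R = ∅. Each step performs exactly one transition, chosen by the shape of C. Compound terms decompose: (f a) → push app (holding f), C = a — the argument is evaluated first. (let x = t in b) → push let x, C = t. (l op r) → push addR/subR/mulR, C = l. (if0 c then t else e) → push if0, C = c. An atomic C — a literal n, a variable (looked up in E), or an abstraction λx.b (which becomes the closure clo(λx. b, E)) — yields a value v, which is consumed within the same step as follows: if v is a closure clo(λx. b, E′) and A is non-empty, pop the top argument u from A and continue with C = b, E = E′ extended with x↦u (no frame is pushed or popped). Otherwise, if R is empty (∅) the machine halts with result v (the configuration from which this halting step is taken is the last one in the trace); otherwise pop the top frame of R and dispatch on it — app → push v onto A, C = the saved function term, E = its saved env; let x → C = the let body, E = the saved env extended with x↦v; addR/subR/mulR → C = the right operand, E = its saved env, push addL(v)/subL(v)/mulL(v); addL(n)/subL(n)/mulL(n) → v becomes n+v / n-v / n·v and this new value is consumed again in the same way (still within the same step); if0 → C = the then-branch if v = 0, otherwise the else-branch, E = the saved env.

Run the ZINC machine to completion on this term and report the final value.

Answer: -9

Derivation:
[0] ⟨C=((λv. (let x = v in v)) ((0 + -1) - (4 * 2))); E=∅; A=∅; R=∅⟩
[1] ⟨C=((0 + -1) - (4 * 2)); E=∅; A=∅; R=[app]⟩
[2] ⟨C=(0 + -1); E=∅; A=∅; R=[subR :: app]⟩
[3] ⟨C=0; E=∅; A=∅; R=[addR :: subR :: app]⟩
[4] ⟨C=-1; E=∅; A=∅; R=[addL(0) :: subR :: app]⟩
[5] ⟨C=(4 * 2); E=∅; A=∅; R=[subL(-1) :: app]⟩
[6] ⟨C=4; E=∅; A=∅; R=[mulR :: subL(-1) :: app]⟩
[7] ⟨C=2; E=∅; A=∅; R=[mulL(4) :: subL(-1) :: app]⟩
[8] ⟨C=(λv. (let x = v in v)); E=∅; A=[-9]; R=∅⟩
[9] ⟨C=(let x = v in v); E={v↦-9}; A=∅; R=∅⟩
[10] ⟨C=v; E={v↦-9}; A=∅; R=[let x]⟩
[11] ⟨C=v; E={x↦-9, v↦-9}; A=∅; R=∅⟩
→ final value -9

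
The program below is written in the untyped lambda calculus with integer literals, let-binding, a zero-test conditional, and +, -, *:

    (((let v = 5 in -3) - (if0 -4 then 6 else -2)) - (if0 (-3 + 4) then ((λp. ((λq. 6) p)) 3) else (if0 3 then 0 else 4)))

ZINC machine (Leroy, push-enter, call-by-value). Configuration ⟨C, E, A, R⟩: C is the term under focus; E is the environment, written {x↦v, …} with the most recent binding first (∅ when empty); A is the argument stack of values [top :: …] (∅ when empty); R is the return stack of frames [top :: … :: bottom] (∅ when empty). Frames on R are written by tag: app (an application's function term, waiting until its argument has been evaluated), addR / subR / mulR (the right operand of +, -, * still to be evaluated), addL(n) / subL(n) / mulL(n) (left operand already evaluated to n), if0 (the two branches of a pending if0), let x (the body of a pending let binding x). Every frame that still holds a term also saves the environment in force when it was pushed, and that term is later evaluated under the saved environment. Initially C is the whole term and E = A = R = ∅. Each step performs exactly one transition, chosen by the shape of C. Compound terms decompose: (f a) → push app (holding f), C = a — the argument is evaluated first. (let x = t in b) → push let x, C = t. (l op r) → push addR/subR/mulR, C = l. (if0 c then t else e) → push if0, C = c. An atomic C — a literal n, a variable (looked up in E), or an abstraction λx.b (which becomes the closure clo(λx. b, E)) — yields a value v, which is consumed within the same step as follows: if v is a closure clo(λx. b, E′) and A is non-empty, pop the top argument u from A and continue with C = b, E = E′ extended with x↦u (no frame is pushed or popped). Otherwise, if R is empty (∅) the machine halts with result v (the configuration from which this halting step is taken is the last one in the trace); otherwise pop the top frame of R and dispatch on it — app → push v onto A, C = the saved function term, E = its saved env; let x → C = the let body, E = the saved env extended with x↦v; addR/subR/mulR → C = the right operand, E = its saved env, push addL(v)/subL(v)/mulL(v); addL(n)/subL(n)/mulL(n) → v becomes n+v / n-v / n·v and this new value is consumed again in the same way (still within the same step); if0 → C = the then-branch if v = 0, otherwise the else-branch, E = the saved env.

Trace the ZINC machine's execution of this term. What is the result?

Answer: -5

Machine steps:
step 0: [C=(((let v = 5 in -3) - (if0 -4 then 6 else -2)) - (if0 (-3 + 4) then ((λp. ((λq. 6) p)) 3) else (if0 3 then 0 else 4))) | E=∅ | A=∅ | R=∅]
step 1: [C=((let v = 5 in -3) - (if0 -4 then 6 else -2)) | E=∅ | A=∅ | R=[subR]]
step 2: [C=(let v = 5 in -3) | E=∅ | A=∅ | R=[subR :: subR]]
step 3: [C=5 | E=∅ | A=∅ | R=[let v :: subR :: subR]]
step 4: [C=-3 | E={v↦5} | A=∅ | R=[subR :: subR]]
step 5: [C=(if0 -4 then 6 else -2) | E=∅ | A=∅ | R=[subL(-3) :: subR]]
step 6: [C=-4 | E=∅ | A=∅ | R=[if0 :: subL(-3) :: subR]]
step 7: [C=-2 | E=∅ | A=∅ | R=[subL(-3) :: subR]]
step 8: [C=(if0 (-3 + 4) then ((λp. ((λq. 6) p)) 3) else (if0 3 then 0 else 4)) | E=∅ | A=∅ | R=[subL(-1)]]
step 9: [C=(-3 + 4) | E=∅ | A=∅ | R=[if0 :: subL(-1)]]
step 10: [C=-3 | E=∅ | A=∅ | R=[addR :: if0 :: subL(-1)]]
step 11: [C=4 | E=∅ | A=∅ | R=[addL(-3) :: if0 :: subL(-1)]]
step 12: [C=(if0 3 then 0 else 4) | E=∅ | A=∅ | R=[subL(-1)]]
step 13: [C=3 | E=∅ | A=∅ | R=[if0 :: subL(-1)]]
step 14: [C=4 | E=∅ | A=∅ | R=[subL(-1)]]
→ final value -5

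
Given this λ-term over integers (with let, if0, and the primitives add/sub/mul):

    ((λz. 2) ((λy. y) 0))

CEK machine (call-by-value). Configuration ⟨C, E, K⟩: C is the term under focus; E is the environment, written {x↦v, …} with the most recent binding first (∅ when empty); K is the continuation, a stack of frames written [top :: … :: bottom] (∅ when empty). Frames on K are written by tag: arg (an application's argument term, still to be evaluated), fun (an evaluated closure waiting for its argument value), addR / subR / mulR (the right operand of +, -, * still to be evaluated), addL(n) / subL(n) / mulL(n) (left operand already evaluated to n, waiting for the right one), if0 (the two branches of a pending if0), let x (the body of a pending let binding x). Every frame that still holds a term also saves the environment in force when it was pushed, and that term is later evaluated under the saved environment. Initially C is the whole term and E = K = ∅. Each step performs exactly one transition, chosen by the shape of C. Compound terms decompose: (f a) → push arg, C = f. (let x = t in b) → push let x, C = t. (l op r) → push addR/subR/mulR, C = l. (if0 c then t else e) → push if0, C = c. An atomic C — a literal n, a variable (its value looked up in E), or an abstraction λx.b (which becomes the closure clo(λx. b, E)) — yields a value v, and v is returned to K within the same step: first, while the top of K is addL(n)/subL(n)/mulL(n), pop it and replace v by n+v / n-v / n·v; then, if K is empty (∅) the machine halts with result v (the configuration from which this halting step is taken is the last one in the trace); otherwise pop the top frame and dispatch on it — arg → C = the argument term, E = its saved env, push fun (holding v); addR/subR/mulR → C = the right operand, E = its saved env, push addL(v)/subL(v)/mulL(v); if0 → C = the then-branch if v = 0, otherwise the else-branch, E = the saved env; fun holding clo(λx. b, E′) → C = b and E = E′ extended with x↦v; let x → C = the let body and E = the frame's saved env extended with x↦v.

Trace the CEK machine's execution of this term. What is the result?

Answer: 2

Derivation:
step 0: ⟨C=((λz. 2) ((λy. y) 0)); E=∅; K=∅⟩
step 1: ⟨C=(λz. 2); E=∅; K=[arg]⟩
step 2: ⟨C=((λy. y) 0); E=∅; K=[fun]⟩
step 3: ⟨C=(λy. y); E=∅; K=[arg :: fun]⟩
step 4: ⟨C=0; E=∅; K=[fun :: fun]⟩
step 5: ⟨C=y; E={y↦0}; K=[fun]⟩
step 6: ⟨C=2; E={z↦0}; K=∅⟩
→ final value 2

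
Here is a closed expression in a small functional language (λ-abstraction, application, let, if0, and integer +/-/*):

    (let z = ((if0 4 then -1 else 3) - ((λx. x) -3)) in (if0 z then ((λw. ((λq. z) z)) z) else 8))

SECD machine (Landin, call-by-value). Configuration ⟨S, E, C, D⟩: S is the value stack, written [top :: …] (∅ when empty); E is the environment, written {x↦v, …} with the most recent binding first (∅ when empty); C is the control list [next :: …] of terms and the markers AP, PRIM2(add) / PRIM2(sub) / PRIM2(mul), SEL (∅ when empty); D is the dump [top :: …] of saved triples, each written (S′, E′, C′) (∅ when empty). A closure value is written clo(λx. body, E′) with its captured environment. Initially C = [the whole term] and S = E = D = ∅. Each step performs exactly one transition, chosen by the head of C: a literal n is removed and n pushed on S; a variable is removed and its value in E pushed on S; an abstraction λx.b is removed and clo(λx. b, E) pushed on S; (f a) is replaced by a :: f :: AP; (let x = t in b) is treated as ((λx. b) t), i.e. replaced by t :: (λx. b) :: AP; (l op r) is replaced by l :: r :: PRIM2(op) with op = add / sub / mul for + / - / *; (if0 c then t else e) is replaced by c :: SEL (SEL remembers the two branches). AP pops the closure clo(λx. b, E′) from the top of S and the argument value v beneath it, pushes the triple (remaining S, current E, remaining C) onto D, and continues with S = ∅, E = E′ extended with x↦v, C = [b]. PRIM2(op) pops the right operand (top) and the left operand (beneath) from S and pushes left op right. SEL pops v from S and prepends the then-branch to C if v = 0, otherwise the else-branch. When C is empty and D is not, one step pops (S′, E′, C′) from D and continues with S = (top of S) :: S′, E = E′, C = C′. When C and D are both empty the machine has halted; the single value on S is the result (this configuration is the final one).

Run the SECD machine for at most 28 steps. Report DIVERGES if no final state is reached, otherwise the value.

Answer: 8

Execution trace:
t=0: ⟨S=∅; E=∅; C=[(let z = ((if0 4 then -1 else 3) - ((λx. x) -3)) in (if0 z then ((λw. ((λq. z) z)) z) else 8))]; D=∅⟩
t=1: ⟨S=∅; E=∅; C=[((if0 4 then -1 else 3) - ((λx. x) -3)) :: (λz. (if0 z then ((λw. ((λq. z) z)) z) else 8)) :: AP]; D=∅⟩
t=2: ⟨S=∅; E=∅; C=[(if0 4 then -1 else 3) :: ((λx. x) -3) :: PRIM2(sub) :: (λz. (if0 z then ((λw. ((λq. z) z)) z) else 8)) :: AP]; D=∅⟩
t=3: ⟨S=∅; E=∅; C=[4 :: SEL :: ((λx. x) -3) :: PRIM2(sub) :: (λz. (if0 z then ((λw. ((λq. z) z)) z) else 8)) :: AP]; D=∅⟩
t=4: ⟨S=[4]; E=∅; C=[SEL :: ((λx. x) -3) :: PRIM2(sub) :: (λz. (if0 z then ((λw. ((λq. z) z)) z) else 8)) :: AP]; D=∅⟩
t=5: ⟨S=∅; E=∅; C=[3 :: ((λx. x) -3) :: PRIM2(sub) :: (λz. (if0 z then ((λw. ((λq. z) z)) z) else 8)) :: AP]; D=∅⟩
t=6: ⟨S=[3]; E=∅; C=[((λx. x) -3) :: PRIM2(sub) :: (λz. (if0 z then ((λw. ((λq. z) z)) z) else 8)) :: AP]; D=∅⟩
t=7: ⟨S=[3]; E=∅; C=[-3 :: (λx. x) :: AP :: PRIM2(sub) :: (λz. (if0 z then ((λw. ((λq. z) z)) z) else 8)) :: AP]; D=∅⟩
t=8: ⟨S=[-3 :: 3]; E=∅; C=[(λx. x) :: AP :: PRIM2(sub) :: (λz. (if0 z then ((λw. ((λq. z) z)) z) else 8)) :: AP]; D=∅⟩
t=9: ⟨S=[clo(λx. x, ∅) :: -3 :: 3]; E=∅; C=[AP :: PRIM2(sub) :: (λz. (if0 z then ((λw. ((λq. z) z)) z) else 8)) :: AP]; D=∅⟩
t=10: ⟨S=∅; E={x↦-3}; C=[x]; D=[([3], ∅, [PRIM2(sub) :: (λz. (if0 z then ((λw. ((λq. z) z)) z) else 8)) :: AP])]⟩
t=11: ⟨S=[-3]; E={x↦-3}; C=∅; D=[([3], ∅, [PRIM2(sub) :: (λz. (if0 z then ((λw. ((λq. z) z)) z) else 8)) :: AP])]⟩
t=12: ⟨S=[-3 :: 3]; E=∅; C=[PRIM2(sub) :: (λz. (if0 z then ((λw. ((λq. z) z)) z) else 8)) :: AP]; D=∅⟩
t=13: ⟨S=[6]; E=∅; C=[(λz. (if0 z then ((λw. ((λq. z) z)) z) else 8)) :: AP]; D=∅⟩
t=14: ⟨S=[clo(λz. (if0 z then ((λw. ((λq. z) z)) z) else 8), ∅) :: 6]; E=∅; C=[AP]; D=∅⟩
t=15: ⟨S=∅; E={z↦6}; C=[(if0 z then ((λw. ((λq. z) z)) z) else 8)]; D=[(∅, ∅, ∅)]⟩
t=16: ⟨S=∅; E={z↦6}; C=[z :: SEL]; D=[(∅, ∅, ∅)]⟩
t=17: ⟨S=[6]; E={z↦6}; C=[SEL]; D=[(∅, ∅, ∅)]⟩
t=18: ⟨S=∅; E={z↦6}; C=[8]; D=[(∅, ∅, ∅)]⟩
t=19: ⟨S=[8]; E={z↦6}; C=∅; D=[(∅, ∅, ∅)]⟩
t=20: ⟨S=[8]; E=∅; C=∅; D=∅⟩
→ final value 8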